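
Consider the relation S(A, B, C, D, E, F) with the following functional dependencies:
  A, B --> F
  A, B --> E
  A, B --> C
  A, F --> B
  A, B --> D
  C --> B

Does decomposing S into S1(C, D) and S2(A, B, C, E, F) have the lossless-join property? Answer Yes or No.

S1 ∩ S2 = {C}; its closure under F is {B, C}.
The closure covers neither S1 nor S2 entirely; the join is not lossless.

No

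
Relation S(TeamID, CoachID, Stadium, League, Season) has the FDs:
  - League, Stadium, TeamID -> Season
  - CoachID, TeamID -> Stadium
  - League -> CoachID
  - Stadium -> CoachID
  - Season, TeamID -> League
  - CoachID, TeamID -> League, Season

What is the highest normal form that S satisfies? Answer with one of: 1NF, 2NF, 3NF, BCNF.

Candidate keys: {CoachID, TeamID}, {League, TeamID}, {Season, TeamID}, {Stadium, TeamID}. Prime attributes: {CoachID, League, Season, Stadium, TeamID}.
For League -> CoachID we have {League}⁺ = {CoachID, League}; {League} is not a superkey, so BCNF fails.
Since {CoachID} ⊆ prime attributes and every other non-superkey FD also has a prime right side, the schema is in 3NF.

3NF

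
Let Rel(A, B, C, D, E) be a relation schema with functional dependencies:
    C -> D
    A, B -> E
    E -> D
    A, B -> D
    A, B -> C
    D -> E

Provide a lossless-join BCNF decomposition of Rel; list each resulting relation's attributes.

{A, B, C}; {C, E}; {D, E}

Candidate key of the original relation: {A, B}.
Within {A, B, C, D, E}: {C}⁺ ∩ {A, B, C, D, E} = {C, D, E}, not the whole set, so C -> D, E violates BCNF; decompose into {C, D, E} and {A, B, C}.
Within {C, D, E}: {E}⁺ ∩ {C, D, E} = {D, E}, not the whole set, so E -> D violates BCNF; decompose into {D, E} and {C, E}.
{D, E} is in BCNF.
{C, E} is in BCNF.
{A, B, C} is in BCNF.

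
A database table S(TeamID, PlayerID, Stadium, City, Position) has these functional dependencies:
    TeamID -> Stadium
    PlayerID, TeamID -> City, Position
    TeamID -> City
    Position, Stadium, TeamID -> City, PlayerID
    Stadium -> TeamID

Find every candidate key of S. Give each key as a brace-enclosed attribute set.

{PlayerID, Stadium}⁺ = {City, PlayerID, Position, Stadium, TeamID}, which is every attribute, so {PlayerID, Stadium} is a candidate key.
{PlayerID, TeamID}⁺ = {City, PlayerID, Position, Stadium, TeamID}, which is every attribute, so {PlayerID, TeamID} is a candidate key.
{Position, Stadium}⁺ = {City, PlayerID, Position, Stadium, TeamID}, which is every attribute, so {Position, Stadium} is a candidate key.
{Position, TeamID}⁺ = {City, PlayerID, Position, Stadium, TeamID}, which is every attribute, so {Position, TeamID} is a candidate key.
No proper subset of any of these is a key, and no other minimal superkey exists.

{PlayerID, Stadium}, {PlayerID, TeamID}, {Position, Stadium}, {Position, TeamID}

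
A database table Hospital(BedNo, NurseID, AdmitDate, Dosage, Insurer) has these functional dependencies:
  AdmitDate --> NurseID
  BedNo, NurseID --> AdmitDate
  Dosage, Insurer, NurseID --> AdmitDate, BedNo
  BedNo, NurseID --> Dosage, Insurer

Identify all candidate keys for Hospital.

{AdmitDate, BedNo}, {AdmitDate, Dosage, Insurer}, {BedNo, NurseID}, {Dosage, Insurer, NurseID}

{AdmitDate, BedNo}⁺ = {AdmitDate, BedNo, Dosage, Insurer, NurseID} — all of the relation — so {AdmitDate, BedNo} is a candidate key.
{BedNo, NurseID}⁺ = {AdmitDate, BedNo, Dosage, Insurer, NurseID} — all of the relation — so {BedNo, NurseID} is a candidate key.
{AdmitDate, Dosage, Insurer}⁺ = {AdmitDate, BedNo, Dosage, Insurer, NurseID} — all of the relation — so {AdmitDate, Dosage, Insurer} is a candidate key.
{Dosage, Insurer, NurseID}⁺ = {AdmitDate, BedNo, Dosage, Insurer, NurseID} — all of the relation — so {Dosage, Insurer, NurseID} is a candidate key.
These are minimal and exhaustive — every other superkey contains one of them.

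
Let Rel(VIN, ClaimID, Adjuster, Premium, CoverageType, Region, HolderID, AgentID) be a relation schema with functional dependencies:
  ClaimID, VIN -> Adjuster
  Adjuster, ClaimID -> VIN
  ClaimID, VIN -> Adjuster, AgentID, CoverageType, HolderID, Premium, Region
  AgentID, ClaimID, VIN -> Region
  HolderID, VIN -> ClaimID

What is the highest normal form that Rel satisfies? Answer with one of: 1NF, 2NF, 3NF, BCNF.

Candidate keys: {Adjuster, ClaimID}, {ClaimID, VIN}, {HolderID, VIN}. Prime attributes: {Adjuster, ClaimID, HolderID, VIN}.
The left-hand side of every FD is a superkey, so BCNF is satisfied.

BCNF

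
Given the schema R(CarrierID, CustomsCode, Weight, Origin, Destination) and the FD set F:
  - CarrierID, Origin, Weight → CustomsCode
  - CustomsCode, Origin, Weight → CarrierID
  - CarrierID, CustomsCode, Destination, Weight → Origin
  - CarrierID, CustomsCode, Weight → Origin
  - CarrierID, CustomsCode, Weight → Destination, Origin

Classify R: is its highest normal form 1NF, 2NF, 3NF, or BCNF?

BCNF

Candidate keys: {CarrierID, CustomsCode, Weight}, {CarrierID, Origin, Weight}, {CustomsCode, Origin, Weight}. Prime attributes: {CarrierID, CustomsCode, Origin, Weight}.
Each dependency's left side is a superkey — BCNF holds.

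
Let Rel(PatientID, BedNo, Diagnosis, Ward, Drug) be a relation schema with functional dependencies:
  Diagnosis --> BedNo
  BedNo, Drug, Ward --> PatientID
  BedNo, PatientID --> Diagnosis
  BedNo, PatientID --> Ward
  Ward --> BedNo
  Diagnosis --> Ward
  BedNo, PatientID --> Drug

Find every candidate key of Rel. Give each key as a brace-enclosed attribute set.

{BedNo, PatientID}, {Diagnosis, Drug}, {Diagnosis, PatientID}, {Drug, Ward}, {PatientID, Ward}

{BedNo, PatientID}⁺ = {BedNo, Diagnosis, Drug, PatientID, Ward}, which is every attribute, so {BedNo, PatientID} is a candidate key.
{Diagnosis, Drug}⁺ = {BedNo, Diagnosis, Drug, PatientID, Ward}, which is every attribute, so {Diagnosis, Drug} is a candidate key.
{Diagnosis, PatientID}⁺ = {BedNo, Diagnosis, Drug, PatientID, Ward}, which is every attribute, so {Diagnosis, PatientID} is a candidate key.
{Drug, Ward}⁺ = {BedNo, Diagnosis, Drug, PatientID, Ward}, which is every attribute, so {Drug, Ward} is a candidate key.
{PatientID, Ward}⁺ = {BedNo, Diagnosis, Drug, PatientID, Ward}, which is every attribute, so {PatientID, Ward} is a candidate key.
No proper subset of any of these is a key, and no other minimal superkey exists.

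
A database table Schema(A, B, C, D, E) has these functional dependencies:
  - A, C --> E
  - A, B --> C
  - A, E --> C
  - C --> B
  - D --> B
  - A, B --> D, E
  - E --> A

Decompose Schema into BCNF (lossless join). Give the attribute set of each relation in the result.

Candidate keys of the original relation: {A, B}, {A, C}, {A, D}, {E}.
In {A, B, C, D, E}, {C} is not a superkey ({C}⁺ restricted to this set is {B, C}), so split on C --> B into {B, C} and {A, C, D, E}.
{B, C} is in BCNF.
{A, C, D, E} is in BCNF.

{A, C, D, E}; {B, C}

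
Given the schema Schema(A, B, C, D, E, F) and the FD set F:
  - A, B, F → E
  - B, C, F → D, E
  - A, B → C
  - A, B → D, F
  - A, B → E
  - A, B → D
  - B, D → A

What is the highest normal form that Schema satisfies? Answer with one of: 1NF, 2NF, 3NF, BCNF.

Candidate keys: {A, B}, {B, C, F}, {B, D}. Prime attributes: {A, B, C, D, F}.
Each dependency's left side is a superkey — BCNF holds.

BCNF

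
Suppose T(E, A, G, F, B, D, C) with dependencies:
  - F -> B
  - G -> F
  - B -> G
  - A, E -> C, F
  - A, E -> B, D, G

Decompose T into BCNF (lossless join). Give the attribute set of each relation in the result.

Candidate key of the original relation: {A, E}.
Within {A, B, C, D, E, F, G}: {F}⁺ ∩ {A, B, C, D, E, F, G} = {B, F, G}, not the whole set, so F -> B, G violates BCNF; decompose into {B, F, G} and {A, C, D, E, F}.
{B, F, G} has no BCNF violation.
{A, C, D, E, F} has no BCNF violation.

{A, C, D, E, F}; {B, F, G}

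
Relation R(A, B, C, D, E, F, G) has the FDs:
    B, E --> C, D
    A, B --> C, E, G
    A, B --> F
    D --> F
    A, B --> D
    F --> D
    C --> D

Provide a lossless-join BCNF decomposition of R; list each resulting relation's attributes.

Candidate key of the original relation: {A, B}.
In {A, B, C, D, E, F, G}, {B, E} is not a superkey ({B, E}⁺ restricted to this set is {B, C, D, E, F}), so split on B, E --> C, D, F into {B, C, D, E, F} and {A, B, E, G}.
In {B, C, D, E, F}, {D} is not a superkey ({D}⁺ restricted to this set is {D, F}), so split on D --> F into {D, F} and {B, C, D, E}.
{D, F} has no BCNF violation.
In {B, C, D, E}, {C} is not a superkey ({C}⁺ restricted to this set is {C, D}), so split on C --> D into {C, D} and {B, C, E}.
{C, D} has no BCNF violation.
{B, C, E} has no BCNF violation.
{A, B, E, G} has no BCNF violation.

{A, B, E, G}; {B, C, E}; {C, D}; {D, F}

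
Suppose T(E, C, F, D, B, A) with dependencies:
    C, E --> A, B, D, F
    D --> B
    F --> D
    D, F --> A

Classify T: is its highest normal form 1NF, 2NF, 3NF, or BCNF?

Candidate key: {C, E}. Prime attributes: {C, E}.
D --> B breaks BCNF: {D}⁺ = {B, D}, so {D} is not a superkey.
D --> B has non-prime {B} on the right and a non-superkey on the left, so 3NF fails.
No proper subset of a key has a non-prime attribute in its closure, so there is no partial dependency; 2NF holds.

2NF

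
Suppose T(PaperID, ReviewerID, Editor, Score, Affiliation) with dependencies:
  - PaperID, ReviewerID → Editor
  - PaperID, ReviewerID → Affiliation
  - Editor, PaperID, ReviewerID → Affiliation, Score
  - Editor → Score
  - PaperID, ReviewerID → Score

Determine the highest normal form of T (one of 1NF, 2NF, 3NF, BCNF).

2NF

Candidate key: {PaperID, ReviewerID}. Prime attributes: {PaperID, ReviewerID}.
For Editor → Score we have {Editor}⁺ = {Editor, Score}; {Editor} is not a superkey, so BCNF fails.
Because {Score} is non-prime and the left side of Editor → Score is not a superkey, the relation is not in 3NF.
No proper subset of a key has a non-prime attribute in its closure, so there is no partial dependency; 2NF holds.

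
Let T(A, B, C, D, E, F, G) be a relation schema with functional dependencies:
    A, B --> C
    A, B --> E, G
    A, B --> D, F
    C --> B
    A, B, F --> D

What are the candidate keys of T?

{A} never appears on the right of any FD, so every key must include it.
{A, B} is a candidate key since {A, B}⁺ = {A, B, C, D, E, F, G} covers every attribute.
{A, C} is a candidate key since {A, C}⁺ = {A, B, C, D, E, F, G} covers every attribute.
These are minimal and exhaustive — every other superkey contains one of them.

{A, B}, {A, C}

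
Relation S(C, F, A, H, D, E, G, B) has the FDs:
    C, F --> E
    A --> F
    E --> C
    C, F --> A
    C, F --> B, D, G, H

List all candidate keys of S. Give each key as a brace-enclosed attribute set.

{A, C}⁺ = {A, B, C, D, E, F, G, H}, which is every attribute, so {A, C} is a candidate key.
{A, E}⁺ = {A, B, C, D, E, F, G, H}, which is every attribute, so {A, E} is a candidate key.
{C, F}⁺ = {A, B, C, D, E, F, G, H}, which is every attribute, so {C, F} is a candidate key.
{E, F}⁺ = {A, B, C, D, E, F, G, H}, which is every attribute, so {E, F} is a candidate key.
No proper subset of any of these is a key, and no other minimal superkey exists.

{A, C}, {A, E}, {C, F}, {E, F}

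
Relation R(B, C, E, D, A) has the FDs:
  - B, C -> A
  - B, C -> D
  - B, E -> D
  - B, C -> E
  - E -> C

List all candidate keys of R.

{B, C}, {B, E}

No FD produces {B}, so it must be in every candidate key.
{B, C}⁺ = {A, B, C, D, E} — all of the relation — so {B, C} is a candidate key.
{B, E}⁺ = {A, B, C, D, E} — all of the relation — so {B, E} is a candidate key.
These are minimal and exhaustive — every other superkey contains one of them.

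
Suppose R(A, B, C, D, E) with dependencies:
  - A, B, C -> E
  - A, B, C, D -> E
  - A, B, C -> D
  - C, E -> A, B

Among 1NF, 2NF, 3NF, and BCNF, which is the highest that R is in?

Candidate keys: {A, B, C}, {C, E}. Prime attributes: {A, B, C, E}.
Every FD has a superkey on the left, so the relation is in BCNF.

BCNF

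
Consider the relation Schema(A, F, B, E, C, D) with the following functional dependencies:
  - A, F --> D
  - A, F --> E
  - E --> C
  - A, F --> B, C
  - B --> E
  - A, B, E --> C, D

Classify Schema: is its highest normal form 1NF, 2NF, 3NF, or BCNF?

Candidate key: {A, F}. Prime attributes: {A, F}.
For E --> C we have {E}⁺ = {C, E}; {E} is not a superkey, so BCNF fails.
E --> C determines the non-prime attribute {C} from a non-superkey — 3NF is violated.
Checking every proper subset of each key, none determines a non-prime attribute — 2NF is satisfied.

2NF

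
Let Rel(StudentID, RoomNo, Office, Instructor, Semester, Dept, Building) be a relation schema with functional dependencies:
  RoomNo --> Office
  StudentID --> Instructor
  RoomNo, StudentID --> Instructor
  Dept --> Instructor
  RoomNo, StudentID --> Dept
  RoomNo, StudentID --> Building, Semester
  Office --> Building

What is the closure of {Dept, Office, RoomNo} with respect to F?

{Building, Dept, Instructor, Office, RoomNo}

Start with {Dept, Office, RoomNo}.
Dept --> Instructor applies; add {Instructor} → now {Dept, Instructor, Office, RoomNo}.
Office --> Building applies; add {Building} → now {Building, Dept, Instructor, Office, RoomNo}.
No further FD applies.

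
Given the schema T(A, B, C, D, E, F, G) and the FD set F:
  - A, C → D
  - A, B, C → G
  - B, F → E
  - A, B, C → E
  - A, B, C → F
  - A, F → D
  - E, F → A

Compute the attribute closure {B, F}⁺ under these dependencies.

{A, B, D, E, F}

Start with {B, F}.
B, F → E applies; add {E} → now {B, E, F}.
E, F → A applies; add {A} → now {A, B, E, F}.
A, F → D applies; add {D} → now {A, B, D, E, F}.
No further FD applies.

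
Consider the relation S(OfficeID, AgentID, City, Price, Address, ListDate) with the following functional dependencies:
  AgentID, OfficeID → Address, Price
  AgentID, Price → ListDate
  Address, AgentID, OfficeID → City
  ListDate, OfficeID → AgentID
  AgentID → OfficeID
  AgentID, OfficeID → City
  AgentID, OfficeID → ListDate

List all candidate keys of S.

{AgentID}, {ListDate, OfficeID}

{AgentID}⁺ = {Address, AgentID, City, ListDate, OfficeID, Price} — all of the relation — so {AgentID} is a candidate key.
{ListDate, OfficeID}⁺ = {Address, AgentID, City, ListDate, OfficeID, Price} — all of the relation — so {ListDate, OfficeID} is a candidate key.
These are minimal and exhaustive — every other superkey contains one of them.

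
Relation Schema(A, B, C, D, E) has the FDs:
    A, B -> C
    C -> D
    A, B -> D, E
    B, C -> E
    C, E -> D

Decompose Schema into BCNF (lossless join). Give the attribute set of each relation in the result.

Candidate key of the original relation: {A, B}.
In {A, B, C, D, E}, {C} is not a superkey ({C}⁺ restricted to this set is {C, D}), so split on C -> D into {C, D} and {A, B, C, E}.
{C, D} has no BCNF violation.
In {A, B, C, E}, {B, C} is not a superkey ({B, C}⁺ restricted to this set is {B, C, E}), so split on B, C -> E into {B, C, E} and {A, B, C}.
{B, C, E} has no BCNF violation.
{A, B, C} has no BCNF violation.

{A, B, C}; {B, C, E}; {C, D}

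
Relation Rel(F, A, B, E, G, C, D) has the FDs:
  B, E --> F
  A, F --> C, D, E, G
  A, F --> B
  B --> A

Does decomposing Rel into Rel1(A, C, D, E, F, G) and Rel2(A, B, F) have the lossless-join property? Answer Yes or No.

Yes

The shared attributes are {A, F} and {A, F}⁺ = {A, B, C, D, E, F, G}.
Since Rel1 ⊆ {A, B, C, D, E, F, G}, the intersection is a superkey of Rel1; the decomposition is lossless.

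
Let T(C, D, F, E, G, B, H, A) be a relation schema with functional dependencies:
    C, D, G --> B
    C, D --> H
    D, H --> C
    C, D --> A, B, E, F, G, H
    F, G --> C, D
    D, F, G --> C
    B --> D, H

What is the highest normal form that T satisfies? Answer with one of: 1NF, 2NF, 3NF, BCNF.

Candidate keys: {B}, {C, D}, {D, H}, {F, G}. Prime attributes: {B, C, D, F, G, H}.
Each dependency's left side is a superkey — BCNF holds.

BCNF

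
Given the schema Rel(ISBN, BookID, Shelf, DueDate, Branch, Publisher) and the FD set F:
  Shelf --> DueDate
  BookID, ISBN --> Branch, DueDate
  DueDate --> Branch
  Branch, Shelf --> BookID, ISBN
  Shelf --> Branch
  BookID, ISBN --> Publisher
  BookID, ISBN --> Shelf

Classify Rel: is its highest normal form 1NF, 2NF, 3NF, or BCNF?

Candidate keys: {BookID, ISBN}, {Shelf}. Prime attributes: {BookID, ISBN, Shelf}.
DueDate --> Branch: {DueDate}⁺ = {Branch, DueDate}, which is not all of the attributes, so the left side is not a superkey — BCNF is violated.
DueDate --> Branch has non-prime {Branch} on the right and a non-superkey on the left, so 3NF fails.
Checking every proper subset of each key, none determines a non-prime attribute — 2NF is satisfied.

2NF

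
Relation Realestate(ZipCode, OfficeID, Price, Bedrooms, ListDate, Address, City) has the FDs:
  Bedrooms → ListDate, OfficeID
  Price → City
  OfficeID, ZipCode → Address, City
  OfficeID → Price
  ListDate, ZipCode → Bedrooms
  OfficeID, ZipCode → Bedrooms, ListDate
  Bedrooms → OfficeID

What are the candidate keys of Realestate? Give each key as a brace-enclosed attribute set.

{Bedrooms, ZipCode}, {ListDate, ZipCode}, {OfficeID, ZipCode}

{ZipCode} never appears on the right of any FD, so every key must include it.
{Bedrooms, ZipCode}⁺ = {Address, Bedrooms, City, ListDate, OfficeID, Price, ZipCode} — all of the relation — so {Bedrooms, ZipCode} is a candidate key.
{ListDate, ZipCode}⁺ = {Address, Bedrooms, City, ListDate, OfficeID, Price, ZipCode} — all of the relation — so {ListDate, ZipCode} is a candidate key.
{OfficeID, ZipCode}⁺ = {Address, Bedrooms, City, ListDate, OfficeID, Price, ZipCode} — all of the relation — so {OfficeID, ZipCode} is a candidate key.
No proper subset of any of these is a key, and no other minimal superkey exists.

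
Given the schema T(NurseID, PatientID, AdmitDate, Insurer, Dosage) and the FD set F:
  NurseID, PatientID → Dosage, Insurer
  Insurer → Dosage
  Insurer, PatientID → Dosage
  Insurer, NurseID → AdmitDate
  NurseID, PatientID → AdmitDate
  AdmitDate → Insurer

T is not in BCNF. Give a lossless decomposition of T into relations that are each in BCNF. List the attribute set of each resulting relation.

Candidate key of the original relation: {NurseID, PatientID}.
{AdmitDate, Dosage, Insurer, NurseID, PatientID}: {Insurer} determines {Dosage, Insurer} here but is not a superkey — split on Insurer → Dosage, giving {Dosage, Insurer} and {AdmitDate, Insurer, NurseID, PatientID}.
{Dosage, Insurer}: every determinant is a superkey — BCNF.
{AdmitDate, Insurer, NurseID, PatientID}: {Insurer, NurseID} determines {AdmitDate, Insurer, NurseID} here but is not a superkey — split on Insurer, NurseID → AdmitDate, giving {AdmitDate, Insurer, NurseID} and {Insurer, NurseID, PatientID}.
{AdmitDate, Insurer, NurseID}: {AdmitDate} determines {AdmitDate, Insurer} here but is not a superkey — split on AdmitDate → Insurer, giving {AdmitDate, Insurer} and {AdmitDate, NurseID}.
{AdmitDate, Insurer}: every determinant is a superkey — BCNF.
{AdmitDate, NurseID}: every determinant is a superkey — BCNF.
{Insurer, NurseID, PatientID}: every determinant is a superkey — BCNF.

{AdmitDate, Insurer}; {AdmitDate, NurseID}; {Dosage, Insurer}; {Insurer, NurseID, PatientID}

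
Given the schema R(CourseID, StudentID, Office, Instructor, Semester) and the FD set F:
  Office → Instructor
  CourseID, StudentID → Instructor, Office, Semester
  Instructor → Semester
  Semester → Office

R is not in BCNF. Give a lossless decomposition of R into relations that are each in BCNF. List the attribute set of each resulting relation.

Candidate key of the original relation: {CourseID, StudentID}.
{CourseID, Instructor, Office, Semester, StudentID}: {Office} determines {Instructor, Office, Semester} here but is not a superkey — split on Office → Instructor, Semester, giving {Instructor, Office, Semester} and {CourseID, Office, StudentID}.
{Instructor, Office, Semester}: every determinant is a superkey — BCNF.
{CourseID, Office, StudentID}: every determinant is a superkey — BCNF.

{CourseID, Office, StudentID}; {Instructor, Office, Semester}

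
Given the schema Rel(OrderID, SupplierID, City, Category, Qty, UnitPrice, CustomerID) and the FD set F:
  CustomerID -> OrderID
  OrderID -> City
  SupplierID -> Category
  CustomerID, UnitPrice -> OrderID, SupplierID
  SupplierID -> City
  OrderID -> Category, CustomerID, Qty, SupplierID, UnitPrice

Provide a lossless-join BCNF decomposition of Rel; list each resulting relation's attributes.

Candidate keys of the original relation: {CustomerID}, {OrderID}.
{Category, City, CustomerID, OrderID, Qty, SupplierID, UnitPrice}: {SupplierID} determines {Category, City, SupplierID} here but is not a superkey — split on SupplierID -> Category, City, giving {Category, City, SupplierID} and {CustomerID, OrderID, Qty, SupplierID, UnitPrice}.
{Category, City, SupplierID} is in BCNF.
{CustomerID, OrderID, Qty, SupplierID, UnitPrice} is in BCNF.

{Category, City, SupplierID}; {CustomerID, OrderID, Qty, SupplierID, UnitPrice}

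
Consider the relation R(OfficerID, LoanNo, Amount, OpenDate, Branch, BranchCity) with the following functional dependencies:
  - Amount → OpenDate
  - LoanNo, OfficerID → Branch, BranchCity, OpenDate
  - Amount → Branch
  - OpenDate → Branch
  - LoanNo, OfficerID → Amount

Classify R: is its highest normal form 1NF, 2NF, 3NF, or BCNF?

2NF

Candidate key: {LoanNo, OfficerID}. Prime attributes: {LoanNo, OfficerID}.
Amount → OpenDate: {Amount}⁺ = {Amount, Branch, OpenDate}, which is not all of the attributes, so the left side is not a superkey — BCNF is violated.
Because {OpenDate} is non-prime and the left side of Amount → OpenDate is not a superkey, the relation is not in 3NF.
No proper subset of a key has a non-prime attribute in its closure, so there is no partial dependency; 2NF holds.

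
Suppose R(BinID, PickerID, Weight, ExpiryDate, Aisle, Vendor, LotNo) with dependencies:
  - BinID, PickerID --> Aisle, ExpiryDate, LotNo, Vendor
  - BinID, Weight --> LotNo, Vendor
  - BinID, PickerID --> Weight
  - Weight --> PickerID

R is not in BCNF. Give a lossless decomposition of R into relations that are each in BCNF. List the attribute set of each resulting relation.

{Aisle, BinID, ExpiryDate, LotNo, Vendor, Weight}; {PickerID, Weight}

Candidate keys of the original relation: {BinID, PickerID}, {BinID, Weight}.
In {Aisle, BinID, ExpiryDate, LotNo, PickerID, Vendor, Weight}, {Weight} is not a superkey ({Weight}⁺ restricted to this set is {PickerID, Weight}), so split on Weight --> PickerID into {PickerID, Weight} and {Aisle, BinID, ExpiryDate, LotNo, Vendor, Weight}.
{PickerID, Weight} is in BCNF.
{Aisle, BinID, ExpiryDate, LotNo, Vendor, Weight} is in BCNF.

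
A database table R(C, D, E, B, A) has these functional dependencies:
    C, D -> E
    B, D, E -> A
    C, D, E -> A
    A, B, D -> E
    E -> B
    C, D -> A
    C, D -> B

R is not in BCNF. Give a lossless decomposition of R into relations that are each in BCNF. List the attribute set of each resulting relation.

Candidate key of the original relation: {C, D}.
{A, B, C, D, E}: {B, D, E} determines {A, B, D, E} here but is not a superkey — split on B, D, E -> A, giving {A, B, D, E} and {B, C, D, E}.
{A, B, D, E}: {E} determines {B, E} here but is not a superkey — split on E -> B, giving {B, E} and {A, D, E}.
{B, E}: every determinant is a superkey — BCNF.
{A, D, E}: every determinant is a superkey — BCNF.
{B, C, D, E}: {E} determines {B, E} here but is not a superkey — split on E -> B, giving {B, E} and {C, D, E}.
{B, E}: every determinant is a superkey — BCNF.
{C, D, E}: every determinant is a superkey — BCNF.

{A, D, E}; {B, E}; {C, D, E}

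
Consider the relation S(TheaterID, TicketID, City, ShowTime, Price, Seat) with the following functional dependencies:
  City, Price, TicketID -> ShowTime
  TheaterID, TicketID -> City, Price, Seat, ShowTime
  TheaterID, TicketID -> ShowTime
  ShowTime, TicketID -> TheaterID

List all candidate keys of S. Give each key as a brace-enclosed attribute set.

{City, Price, TicketID}, {ShowTime, TicketID}, {TheaterID, TicketID}

Attributes never on any right-hand side: {TicketID} — every candidate key must contain it.
{ShowTime, TicketID} is a candidate key since {ShowTime, TicketID}⁺ = {City, Price, Seat, ShowTime, TheaterID, TicketID} covers every attribute.
{TheaterID, TicketID} is a candidate key since {TheaterID, TicketID}⁺ = {City, Price, Seat, ShowTime, TheaterID, TicketID} covers every attribute.
{City, Price, TicketID} is a candidate key since {City, Price, TicketID}⁺ = {City, Price, Seat, ShowTime, TheaterID, TicketID} covers every attribute.
These are minimal and exhaustive — every other superkey contains one of them.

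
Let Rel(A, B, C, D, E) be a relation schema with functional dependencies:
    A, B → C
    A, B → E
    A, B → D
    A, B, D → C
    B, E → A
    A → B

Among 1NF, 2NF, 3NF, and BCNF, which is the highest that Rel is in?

BCNF

Candidate keys: {A}, {B, E}. Prime attributes: {A, B, E}.
Every FD has a superkey on the left, so the relation is in BCNF.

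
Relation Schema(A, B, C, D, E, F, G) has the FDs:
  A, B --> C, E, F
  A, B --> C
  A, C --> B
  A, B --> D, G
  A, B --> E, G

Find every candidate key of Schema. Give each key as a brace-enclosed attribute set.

{A, B}, {A, C}

Attributes never on any right-hand side: {A} — every candidate key must contain it.
Closure of {A, B} is {A, B, C, D, E, F, G}, the whole schema; {A, B} is a candidate key.
Closure of {A, C} is {A, B, C, D, E, F, G}, the whole schema; {A, C} is a candidate key.
These are minimal and exhaustive — every other superkey contains one of them.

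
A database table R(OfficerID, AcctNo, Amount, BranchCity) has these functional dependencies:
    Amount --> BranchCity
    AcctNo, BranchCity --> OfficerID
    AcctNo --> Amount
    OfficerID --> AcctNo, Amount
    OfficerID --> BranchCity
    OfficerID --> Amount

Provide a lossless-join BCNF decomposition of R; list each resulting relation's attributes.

{AcctNo, Amount, OfficerID}; {Amount, BranchCity}

Candidate keys of the original relation: {AcctNo}, {OfficerID}.
In {AcctNo, Amount, BranchCity, OfficerID}, {Amount} is not a superkey ({Amount}⁺ restricted to this set is {Amount, BranchCity}), so split on Amount --> BranchCity into {Amount, BranchCity} and {AcctNo, Amount, OfficerID}.
{Amount, BranchCity} has no BCNF violation.
{AcctNo, Amount, OfficerID} has no BCNF violation.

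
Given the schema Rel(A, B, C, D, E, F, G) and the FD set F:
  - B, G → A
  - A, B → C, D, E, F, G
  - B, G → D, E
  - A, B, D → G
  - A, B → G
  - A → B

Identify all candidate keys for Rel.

{A}, {B, G}

{A}⁺ = {A, B, C, D, E, F, G}, which is every attribute, so {A} is a candidate key.
{B, G}⁺ = {A, B, C, D, E, F, G}, which is every attribute, so {B, G} is a candidate key.
These are minimal and exhaustive — every other superkey contains one of them.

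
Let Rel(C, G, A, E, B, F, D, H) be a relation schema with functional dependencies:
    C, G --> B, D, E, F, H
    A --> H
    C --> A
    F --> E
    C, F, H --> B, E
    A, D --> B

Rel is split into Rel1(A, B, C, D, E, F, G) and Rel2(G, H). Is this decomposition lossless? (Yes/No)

No

Common attributes: {G}; their closure is {G}.
Neither Rel1 nor Rel2 is contained in that closure, so the decomposition is lossy.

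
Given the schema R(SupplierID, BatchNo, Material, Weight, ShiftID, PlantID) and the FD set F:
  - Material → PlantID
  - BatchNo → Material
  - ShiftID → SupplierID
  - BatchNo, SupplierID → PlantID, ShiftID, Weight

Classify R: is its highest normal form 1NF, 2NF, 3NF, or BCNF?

Candidate keys: {BatchNo, ShiftID}, {BatchNo, SupplierID}. Prime attributes: {BatchNo, ShiftID, SupplierID}.
Material → PlantID: {Material}⁺ = {Material, PlantID}, which is not all of the attributes, so the left side is not a superkey — BCNF is violated.
Because {PlantID} is non-prime and the left side of Material → PlantID is not a superkey, the relation is not in 3NF.
Since {BatchNo} ⊂ {BatchNo, ShiftID} and {BatchNo}⁺ ⊇ {Material, PlantID} with {Material, PlantID} non-prime, there is a partial dependency; 2NF fails.

1NF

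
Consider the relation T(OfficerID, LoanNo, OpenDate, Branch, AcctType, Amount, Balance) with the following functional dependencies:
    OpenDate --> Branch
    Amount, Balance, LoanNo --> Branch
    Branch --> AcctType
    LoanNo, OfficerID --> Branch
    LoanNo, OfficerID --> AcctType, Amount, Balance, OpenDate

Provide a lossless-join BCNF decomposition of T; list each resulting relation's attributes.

{AcctType, Branch}; {Amount, Balance, LoanNo, OfficerID, OpenDate}; {Branch, OpenDate}

Candidate key of the original relation: {LoanNo, OfficerID}.
Within {AcctType, Amount, Balance, Branch, LoanNo, OfficerID, OpenDate}: {OpenDate}⁺ ∩ {AcctType, Amount, Balance, Branch, LoanNo, OfficerID, OpenDate} = {AcctType, Branch, OpenDate}, not the whole set, so OpenDate --> AcctType, Branch violates BCNF; decompose into {AcctType, Branch, OpenDate} and {Amount, Balance, LoanNo, OfficerID, OpenDate}.
Within {AcctType, Branch, OpenDate}: {Branch}⁺ ∩ {AcctType, Branch, OpenDate} = {AcctType, Branch}, not the whole set, so Branch --> AcctType violates BCNF; decompose into {AcctType, Branch} and {Branch, OpenDate}.
{AcctType, Branch}: every determinant is a superkey — BCNF.
{Branch, OpenDate}: every determinant is a superkey — BCNF.
{Amount, Balance, LoanNo, OfficerID, OpenDate}: every determinant is a superkey — BCNF.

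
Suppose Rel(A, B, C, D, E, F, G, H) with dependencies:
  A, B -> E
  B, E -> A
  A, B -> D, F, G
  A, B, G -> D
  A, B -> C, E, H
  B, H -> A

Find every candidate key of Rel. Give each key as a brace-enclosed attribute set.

{A, B}, {B, E}, {B, H}

Attributes never on any right-hand side: {B} — every candidate key must contain it.
Closure of {A, B} is {A, B, C, D, E, F, G, H}, the whole schema; {A, B} is a candidate key.
Closure of {B, E} is {A, B, C, D, E, F, G, H}, the whole schema; {B, E} is a candidate key.
Closure of {B, H} is {A, B, C, D, E, F, G, H}, the whole schema; {B, H} is a candidate key.
No proper subset of any of these is a key, and no other minimal superkey exists.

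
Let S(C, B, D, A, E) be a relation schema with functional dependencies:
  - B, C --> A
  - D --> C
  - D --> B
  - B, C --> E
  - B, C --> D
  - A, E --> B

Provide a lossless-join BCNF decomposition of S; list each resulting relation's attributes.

Candidate keys of the original relation: {A, C, E}, {B, C}, {D}.
In {A, B, C, D, E}, {A, E} is not a superkey ({A, E}⁺ restricted to this set is {A, B, E}), so split on A, E --> B into {A, B, E} and {A, C, D, E}.
{A, B, E}: every determinant is a superkey — BCNF.
{A, C, D, E}: every determinant is a superkey — BCNF.

{A, B, E}; {A, C, D, E}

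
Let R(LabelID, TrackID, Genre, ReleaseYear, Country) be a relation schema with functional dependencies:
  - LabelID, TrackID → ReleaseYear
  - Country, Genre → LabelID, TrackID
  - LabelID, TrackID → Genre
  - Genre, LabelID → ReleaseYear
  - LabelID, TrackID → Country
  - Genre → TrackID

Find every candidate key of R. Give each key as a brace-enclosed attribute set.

{Country, Genre}, {Genre, LabelID}, {LabelID, TrackID}

Closure of {Country, Genre} is {Country, Genre, LabelID, ReleaseYear, TrackID}, the whole schema; {Country, Genre} is a candidate key.
Closure of {Genre, LabelID} is {Country, Genre, LabelID, ReleaseYear, TrackID}, the whole schema; {Genre, LabelID} is a candidate key.
Closure of {LabelID, TrackID} is {Country, Genre, LabelID, ReleaseYear, TrackID}, the whole schema; {LabelID, TrackID} is a candidate key.
Any other superkey properly contains one of these, so there are no further candidate keys.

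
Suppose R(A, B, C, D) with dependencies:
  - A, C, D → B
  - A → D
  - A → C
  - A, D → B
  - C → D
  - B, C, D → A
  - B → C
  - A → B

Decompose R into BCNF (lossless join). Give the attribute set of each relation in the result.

Candidate keys of the original relation: {A}, {B}.
Within {A, B, C, D}: {C}⁺ ∩ {A, B, C, D} = {C, D}, not the whole set, so C → D violates BCNF; decompose into {C, D} and {A, B, C}.
{C, D} has no BCNF violation.
{A, B, C} has no BCNF violation.

{A, B, C}; {C, D}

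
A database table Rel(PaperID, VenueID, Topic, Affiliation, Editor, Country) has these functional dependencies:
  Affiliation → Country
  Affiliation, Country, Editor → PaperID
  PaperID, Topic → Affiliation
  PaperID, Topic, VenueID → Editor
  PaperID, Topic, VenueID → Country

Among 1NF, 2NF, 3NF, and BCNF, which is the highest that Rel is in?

Candidate keys: {Affiliation, Editor, Topic, VenueID}, {PaperID, Topic, VenueID}. Prime attributes: {Affiliation, Editor, PaperID, Topic, VenueID}.
For Affiliation → Country we have {Affiliation}⁺ = {Affiliation, Country}; {Affiliation} is not a superkey, so BCNF fails.
Affiliation → Country has non-prime {Country} on the right and a non-superkey on the left, so 3NF fails.
Since {PaperID, Topic} ⊂ {PaperID, Topic, VenueID} and {PaperID, Topic}⁺ ⊇ {Country} with {Country} non-prime, there is a partial dependency; 2NF fails.

1NF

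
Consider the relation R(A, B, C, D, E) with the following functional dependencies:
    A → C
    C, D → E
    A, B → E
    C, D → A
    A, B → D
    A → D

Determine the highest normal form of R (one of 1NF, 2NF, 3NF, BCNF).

Candidate keys: {A, B}, {B, C, D}. Prime attributes: {A, B, C, D}.
A → C breaks BCNF: {A}⁺ = {A, C, D, E}, so {A} is not a superkey.
C, D → E determines the non-prime attribute {E} from a non-superkey — 3NF is violated.
{A} is a proper subset of the key {A, B}, and {A}⁺ contains the non-prime attribute {E} — a partial dependency, so 2NF is violated.

1NF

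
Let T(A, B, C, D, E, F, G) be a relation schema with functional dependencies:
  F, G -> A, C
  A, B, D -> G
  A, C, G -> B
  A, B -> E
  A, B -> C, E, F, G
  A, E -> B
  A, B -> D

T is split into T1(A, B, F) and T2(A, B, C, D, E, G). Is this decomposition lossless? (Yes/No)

Yes

Common attributes: {A, B}; their closure is {A, B, C, D, E, F, G}.
Since T1 ⊆ {A, B, C, D, E, F, G}, the intersection is a superkey of T1; the decomposition is lossless.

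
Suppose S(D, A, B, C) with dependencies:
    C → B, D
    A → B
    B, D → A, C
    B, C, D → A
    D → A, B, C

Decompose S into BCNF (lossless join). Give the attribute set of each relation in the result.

Candidate keys of the original relation: {C}, {D}.
{A, B, C, D}: {A} determines {A, B} here but is not a superkey — split on A → B, giving {A, B} and {A, C, D}.
{A, B} has no BCNF violation.
{A, C, D} has no BCNF violation.

{A, B}; {A, C, D}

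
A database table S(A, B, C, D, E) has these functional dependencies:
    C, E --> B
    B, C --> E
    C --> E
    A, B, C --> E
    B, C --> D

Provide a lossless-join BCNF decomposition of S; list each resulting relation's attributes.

Candidate key of the original relation: {A, C}.
Within {A, B, C, D, E}: {C, E}⁺ ∩ {A, B, C, D, E} = {B, C, D, E}, not the whole set, so C, E --> B, D violates BCNF; decompose into {B, C, D, E} and {A, C, E}.
{B, C, D, E}: every determinant is a superkey — BCNF.
Within {A, C, E}: {C}⁺ ∩ {A, C, E} = {C, E}, not the whole set, so C --> E violates BCNF; decompose into {C, E} and {A, C}.
{C, E}: every determinant is a superkey — BCNF.
{A, C}: every determinant is a superkey — BCNF.

{A, C}; {B, C, D, E}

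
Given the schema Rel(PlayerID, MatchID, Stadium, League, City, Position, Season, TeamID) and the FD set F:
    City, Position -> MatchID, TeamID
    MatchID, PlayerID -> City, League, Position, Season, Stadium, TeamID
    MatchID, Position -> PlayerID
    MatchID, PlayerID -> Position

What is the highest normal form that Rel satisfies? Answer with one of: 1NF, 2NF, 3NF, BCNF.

BCNF

Candidate keys: {City, Position}, {MatchID, PlayerID}, {MatchID, Position}. Prime attributes: {City, MatchID, PlayerID, Position}.
Each dependency's left side is a superkey — BCNF holds.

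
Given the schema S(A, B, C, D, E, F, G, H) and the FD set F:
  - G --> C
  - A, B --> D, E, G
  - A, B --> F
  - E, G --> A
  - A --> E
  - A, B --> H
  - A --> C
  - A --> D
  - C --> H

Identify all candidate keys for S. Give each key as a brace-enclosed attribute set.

{A, B}, {B, E, G}

No FD produces {B}, so it must be in every candidate key.
{A, B}⁺ = {A, B, C, D, E, F, G, H} — all of the relation — so {A, B} is a candidate key.
{B, E, G}⁺ = {A, B, C, D, E, F, G, H} — all of the relation — so {B, E, G} is a candidate key.
These are minimal and exhaustive — every other superkey contains one of them.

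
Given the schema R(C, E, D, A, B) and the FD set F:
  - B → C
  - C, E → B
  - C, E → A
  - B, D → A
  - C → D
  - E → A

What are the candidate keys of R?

Attributes never on any right-hand side: {E} — every candidate key must contain it.
{B, E}⁺ = {A, B, C, D, E} — all of the relation — so {B, E} is a candidate key.
{C, E}⁺ = {A, B, C, D, E} — all of the relation — so {C, E} is a candidate key.
Any other superkey properly contains one of these, so there are no further candidate keys.

{B, E}, {C, E}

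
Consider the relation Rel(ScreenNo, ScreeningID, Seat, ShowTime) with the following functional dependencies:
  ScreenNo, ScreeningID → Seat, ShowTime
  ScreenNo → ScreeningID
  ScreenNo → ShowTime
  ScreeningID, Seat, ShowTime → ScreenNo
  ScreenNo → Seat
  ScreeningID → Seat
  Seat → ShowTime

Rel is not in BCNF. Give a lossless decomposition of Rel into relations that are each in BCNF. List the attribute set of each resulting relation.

Candidate keys of the original relation: {ScreenNo}, {ScreeningID}.
In {ScreenNo, ScreeningID, Seat, ShowTime}, {Seat} is not a superkey ({Seat}⁺ restricted to this set is {Seat, ShowTime}), so split on Seat → ShowTime into {Seat, ShowTime} and {ScreenNo, ScreeningID, Seat}.
{Seat, ShowTime} has no BCNF violation.
{ScreenNo, ScreeningID, Seat} has no BCNF violation.

{ScreenNo, ScreeningID, Seat}; {Seat, ShowTime}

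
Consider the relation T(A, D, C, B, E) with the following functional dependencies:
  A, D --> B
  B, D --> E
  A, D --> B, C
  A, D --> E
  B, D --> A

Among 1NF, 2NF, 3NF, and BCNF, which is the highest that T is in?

Candidate keys: {A, D}, {B, D}. Prime attributes: {A, B, D}.
The left-hand side of every FD is a superkey, so BCNF is satisfied.

BCNF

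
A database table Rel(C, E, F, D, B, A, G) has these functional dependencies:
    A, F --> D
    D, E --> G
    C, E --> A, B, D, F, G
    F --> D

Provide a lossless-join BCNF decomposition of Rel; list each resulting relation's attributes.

{A, B, C, E, F}; {D, F}; {E, F, G}

Candidate key of the original relation: {C, E}.
In {A, B, C, D, E, F, G}, {A, F} is not a superkey ({A, F}⁺ restricted to this set is {A, D, F}), so split on A, F --> D into {A, D, F} and {A, B, C, E, F, G}.
In {A, D, F}, {F} is not a superkey ({F}⁺ restricted to this set is {D, F}), so split on F --> D into {D, F} and {A, F}.
{D, F} is in BCNF.
{A, F} is in BCNF.
In {A, B, C, E, F, G}, {E, F} is not a superkey ({E, F}⁺ restricted to this set is {E, F, G}), so split on E, F --> G into {E, F, G} and {A, B, C, E, F}.
{E, F, G} is in BCNF.
{A, B, C, E, F} is in BCNF.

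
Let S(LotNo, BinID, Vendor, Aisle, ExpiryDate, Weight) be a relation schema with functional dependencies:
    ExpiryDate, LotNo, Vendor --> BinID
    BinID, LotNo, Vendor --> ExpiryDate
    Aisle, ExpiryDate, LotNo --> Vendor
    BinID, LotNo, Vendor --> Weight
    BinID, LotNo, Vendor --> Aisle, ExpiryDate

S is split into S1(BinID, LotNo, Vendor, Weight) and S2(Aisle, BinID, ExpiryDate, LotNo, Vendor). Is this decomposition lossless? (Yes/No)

Yes

S1 ∩ S2 = {BinID, LotNo, Vendor}; its closure under F is {Aisle, BinID, ExpiryDate, LotNo, Vendor, Weight}.
Since S1 ⊆ {Aisle, BinID, ExpiryDate, LotNo, Vendor, Weight}, the intersection is a superkey of S1; the decomposition is lossless.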